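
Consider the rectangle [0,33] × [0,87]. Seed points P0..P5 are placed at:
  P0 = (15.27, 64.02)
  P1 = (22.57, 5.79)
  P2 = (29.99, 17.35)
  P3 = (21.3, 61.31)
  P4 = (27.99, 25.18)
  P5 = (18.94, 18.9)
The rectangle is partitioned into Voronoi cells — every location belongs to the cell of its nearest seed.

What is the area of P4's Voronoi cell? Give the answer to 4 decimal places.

Area of P4's cell: 351.7634

1. box [0,33]×[0,87]: [(0, 0) (33, 0) (33, 87) (0, 87)]
2. ⊥bis P4·P0 via (21.63,44.6): [(0, 37.5162) (0, 0) (33, 0) (33, 48.3236)]  |A|=1416.358
3. ⊥bis P4·P1 via (25.28,15.485): [(0, 37.5162) (0, 22.5514) (33, 13.3271) (33, 48.3236)]  |A|=824.3632
4. ⊥bis P4·P2 via (28.99,21.265): [(0, 37.5162) (0, 22.5514) (16.2468, 18.01) (33, 22.2893) (33, 48.3236)]  |A|=749.2903
5. ⊥bis P4·P3 via (24.645,43.245): [(8.1878, 40.1977) (0, 37.5162) (0, 22.5514) (16.2468, 18.01) (33, 22.2893) (33, 44.7921)]  |A|=705.4769
6. ⊥bis P4·P5 via (23.465,22.04): [(10.5601, 40.637) (24.7537, 20.1829) (33, 22.2893) (33, 44.7921)]  |A|=351.7634
7. canonical 4-gon: [(10.5601, 40.637) (24.7537, 20.1829) (33, 22.2893) (33, 44.7921)]
8. shoelace: 351.7634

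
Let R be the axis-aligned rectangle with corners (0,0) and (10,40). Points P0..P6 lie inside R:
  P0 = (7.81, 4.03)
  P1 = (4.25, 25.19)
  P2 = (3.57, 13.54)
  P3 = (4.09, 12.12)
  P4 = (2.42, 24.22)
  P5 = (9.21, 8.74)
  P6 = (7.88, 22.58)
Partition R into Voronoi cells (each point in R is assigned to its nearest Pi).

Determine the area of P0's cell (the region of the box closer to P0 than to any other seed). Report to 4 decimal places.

Area of P0's cell: 65.8400

1. box [0,10]×[0,40]: [(0, 0) (10, 0) (10, 40) (0, 40)]
2. ⊥bis P0·P1 via (6.03,14.61): [(0, 13.5955) (0, 0) (10, 0) (10, 15.2779)]  |A|=144.3671
3. ⊥bis P0·P2 via (5.69,8.785): [(0, 6.2481) (0, 0) (10, 0) (10, 10.7066)]  |A|=84.7737
4. ⊥bis P0·P3 via (5.95,8.075): [(0, 5.339) (0, 0) (10, 0) (10, 9.9373)]  |A|=76.3816
5. ⊥bis P0·P4 via (5.115,14.125): [(0, 5.339) (0, 0) (10, 0) (10, 9.9373)]  |A|=76.3816
6. ⊥bis P0·P5 via (8.51,6.385): [(4.7228, 7.5107) (0, 5.339) (0, 0) (10, 0) (10, 5.9421)]  |A|=65.84
7. ⊥bis P0·P6 via (7.845,13.305): [(4.7228, 7.5107) (0, 5.339) (0, 0) (10, 0) (10, 5.9421)]  |A|=65.84
8. canonical 5-gon: [(4.7228, 7.5107) (0, 5.339) (0, 0) (10, 0) (10, 5.9421)]
9. shoelace: 65.84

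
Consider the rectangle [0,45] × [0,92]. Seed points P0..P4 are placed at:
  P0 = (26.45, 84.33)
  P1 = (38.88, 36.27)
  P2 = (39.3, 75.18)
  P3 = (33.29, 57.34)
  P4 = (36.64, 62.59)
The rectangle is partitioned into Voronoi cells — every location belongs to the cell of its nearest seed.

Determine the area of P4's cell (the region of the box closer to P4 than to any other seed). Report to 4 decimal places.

Area of P4's cell: 197.7566

1. box [0,45]×[0,92]: [(0, 0) (45, 0) (45, 92) (0, 92)]
2. ⊥bis P4·P0 via (31.545,73.46): [(0, 58.6742) (0, 0) (45, 0) (45, 79.7666)]  |A|=3114.9187
3. ⊥bis P4·P1 via (37.76,49.43): [(0, 58.6742) (0, 46.2164) (45, 50.0462) (45, 79.7666)]  |A|=949.0113
4. ⊥bis P4·P2 via (37.97,68.885): [(26.8133, 71.2422) (0, 58.6742) (0, 46.2164) (45, 50.0462) (45, 67.3997)]  |A|=836.5546
5. ⊥bis P4·P3 via (34.965,59.965): [(26.8133, 71.2422) (21.3241, 68.6692) (45, 53.5617) (45, 67.3997)]  |A|=197.7566
6. canonical 4-gon: [(26.8133, 71.2422) (21.3241, 68.6692) (45, 53.5617) (45, 67.3997)]
7. shoelace: 197.7566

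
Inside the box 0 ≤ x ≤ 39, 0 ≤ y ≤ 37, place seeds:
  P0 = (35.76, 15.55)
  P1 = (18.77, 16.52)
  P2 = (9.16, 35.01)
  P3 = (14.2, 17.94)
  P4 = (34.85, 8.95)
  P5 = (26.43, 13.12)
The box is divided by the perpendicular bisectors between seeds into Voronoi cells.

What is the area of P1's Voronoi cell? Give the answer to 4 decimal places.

Area of P1's cell: 213.1546

1. box [0,39]×[0,37]: [(0, 0) (39, 0) (39, 37) (0, 37)]
2. ⊥bis P1·P0 via (27.265,16.035): [(0, 0) (26.3495, 0) (28.4619, 37) (0, 37)]  |A|=1014.0121
3. ⊥bis P1·P2 via (13.965,25.765): [(0, 18.5068) (0, 0) (26.3495, 0) (28.2442, 33.1865)]  |A|=698.5795
4. ⊥bis P1·P3 via (16.485,17.23): [(20.1331, 28.9708) (11.1313, 0) (26.3495, 0) (28.2442, 33.1865)]  |A|=351.0384
5. ⊥bis P1·P4 via (26.81,12.735): [(20.1331, 28.9708) (11.1313, 0) (20.8147, 0) (27.1134, 13.3794) (28.2442, 33.1865)]  |A|=314.0121
6. ⊥bis P1·P5 via (22.6,14.82): [(20.1331, 28.9708) (11.1313, 0) (16.0219, 0) (27.874, 26.702) (28.2442, 33.1865)]  |A|=213.1546
7. canonical 5-gon: [(20.1331, 28.9708) (11.1313, 0) (16.0219, 0) (27.874, 26.702) (28.2442, 33.1865)]
8. shoelace: 213.1546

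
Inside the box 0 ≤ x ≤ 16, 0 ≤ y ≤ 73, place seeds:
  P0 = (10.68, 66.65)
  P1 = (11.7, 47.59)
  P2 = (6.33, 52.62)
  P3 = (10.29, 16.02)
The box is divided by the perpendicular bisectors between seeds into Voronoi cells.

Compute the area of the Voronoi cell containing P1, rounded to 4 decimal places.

Area of P1's cell: 273.3052

1. box [0,16]×[0,73]: [(0, 0) (16, 0) (16, 73) (0, 73)]
2. ⊥bis P1·P0 via (11.19,57.12): [(0, 56.5212) (0, 0) (16, 0) (16, 57.3774)]  |A|=911.1886
3. ⊥bis P1·P2 via (9.015,50.105): [(15.8178, 57.3677) (0, 40.4806) (0, 0) (16, 0) (16, 57.3774)]  |A|=784.3254
4. ⊥bis P1·P3 via (10.995,31.805): [(15.8178, 57.3677) (0, 40.4806) (0, 32.2961) (16, 31.5815) (16, 57.3774)]  |A|=273.3052
5. canonical 5-gon: [(15.8178, 57.3677) (0, 40.4806) (0, 32.2961) (16, 31.5815) (16, 57.3774)]
6. shoelace: 273.3052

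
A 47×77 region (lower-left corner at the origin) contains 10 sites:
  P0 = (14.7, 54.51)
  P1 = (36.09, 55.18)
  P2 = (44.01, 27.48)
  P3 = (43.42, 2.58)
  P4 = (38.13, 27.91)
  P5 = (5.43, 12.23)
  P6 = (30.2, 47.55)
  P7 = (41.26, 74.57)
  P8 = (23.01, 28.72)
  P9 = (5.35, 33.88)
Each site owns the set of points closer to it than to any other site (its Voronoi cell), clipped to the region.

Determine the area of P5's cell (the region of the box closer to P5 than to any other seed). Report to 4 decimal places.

1. box [0,47]×[0,77]: [(0, 0) (47, 0) (47, 77) (0, 77)]
2. ⊥bis P5·P0 via (10.065,33.37): [(0, 35.5768) (0, 0) (47, 0) (47, 25.2719)]  |A|=1429.944
3. ⊥bis P5·P1 via (20.76,33.705): [(26.1783, 29.8371) (0, 35.5768) (0, 0) (47, 0) (47, 14.9735)]  |A|=1322.7289
4. ⊥bis P5·P2 via (24.72,19.855): [(20.2614, 31.1344) (0, 35.5768) (0, 0) (32.5683, 0)]  |A|=867.4163
5. ⊥bis P5·P3 via (24.425,7.405): [(26.4657, 15.4387) (20.2614, 31.1344) (0, 35.5768) (0, 0) (22.544, 0)]  |A|=790.0351
6. ⊥bis P5·P4 via (21.78,20.07): [(25.6121, 12.0783) (16.0296, 32.0622) (0, 35.5768) (0, 0) (22.544, 0)]  |A|=735.0729
7. ⊥bis P5·P6 via (17.815,29.89): [(25.6121, 12.0783) (16.6944, 30.6759) (14.1208, 32.4808) (0, 35.5768) (0, 0) (22.544, 0)]  |A|=733.8889
8. ⊥bis P5·P7 via (23.345,43.4): [(25.6121, 12.0783) (16.6944, 30.6759) (14.1208, 32.4808) (0, 35.5768) (0, 0) (22.544, 0)]  |A|=733.8889
9. ⊥bis P5·P8 via (14.22,20.475): [(24.8628, 9.1287) (0.0687, 35.5617) (0, 35.5768) (0, 0) (22.544, 0)]  |A|=545.8894
10. ⊥bis P5·P9 via (5.39,23.055): [(24.8628, 9.1287) (11.7778, 23.0786) (0, 23.0351) (0, 0) (22.544, 0)]  |A|=471.6919
11. canonical 5-gon: [(24.8628, 9.1287) (11.7778, 23.0786) (0, 23.0351) (0, 0) (22.544, 0)]
12. shoelace: 471.6919

Area of P5's cell: 471.6919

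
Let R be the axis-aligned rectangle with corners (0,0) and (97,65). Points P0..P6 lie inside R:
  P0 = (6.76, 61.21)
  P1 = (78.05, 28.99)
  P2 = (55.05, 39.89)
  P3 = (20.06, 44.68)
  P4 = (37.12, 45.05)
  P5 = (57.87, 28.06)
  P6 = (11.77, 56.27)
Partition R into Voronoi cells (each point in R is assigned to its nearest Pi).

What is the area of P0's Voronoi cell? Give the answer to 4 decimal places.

Area of P0's cell: 120.8472

1. box [0,97]×[0,65]: [(0, 0) (97, 0) (97, 65) (0, 65)]
2. ⊥bis P0·P1 via (42.405,45.1): [(0, 0) (22.0217, 0) (51.3989, 65) (0, 65)]  |A|=2386.1724
3. ⊥bis P0·P2 via (30.905,50.55): [(0, 0) (8.5872, 0) (37.2847, 65) (0, 65)]  |A|=1490.836
4. ⊥bis P0·P3 via (13.41,52.945): [(0, 42.1553) (28.3926, 65) (0, 65)]  |A|=324.3101
5. ⊥bis P0·P4 via (21.94,53.13): [(0, 42.1553) (28.1574, 64.8107) (28.2582, 65) (0, 65)]  |A|=324.2973
6. ⊥bis P0·P5 via (32.315,44.635): [(0, 42.1553) (28.1574, 64.8107) (28.2582, 65) (0, 65)]  |A|=324.2973
7. ⊥bis P0·P6 via (9.265,58.74): [(0, 49.3437) (15.4375, 65) (0, 65)]  |A|=120.8472
8. canonical 3-gon: [(0, 49.3437) (15.4375, 65) (0, 65)]
9. shoelace: 120.8472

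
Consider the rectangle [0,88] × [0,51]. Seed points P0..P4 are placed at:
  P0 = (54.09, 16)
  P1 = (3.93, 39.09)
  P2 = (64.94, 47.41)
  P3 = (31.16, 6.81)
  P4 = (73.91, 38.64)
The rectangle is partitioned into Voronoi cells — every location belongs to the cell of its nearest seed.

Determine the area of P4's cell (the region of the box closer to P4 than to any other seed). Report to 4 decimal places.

Area of P4's cell: 758.2105

1. box [0,88]×[0,51]: [(0, 0) (88, 0) (88, 51) (0, 51)]
2. ⊥bis P4·P0 via (64,27.32): [(88, 6.3094) (88, 51) (36.9508, 51)]  |A|=1140.7098
3. ⊥bis P4·P1 via (38.92,38.865): [(38.9866, 49.2178) (88, 6.3094) (88, 51) (38.998, 51)]  |A|=1138.8855
4. ⊥bis P4·P2 via (69.425,43.025): [(58.6497, 32.0039) (88, 6.3094) (88, 51) (77.2222, 51)]  |A|=758.2105
5. ⊥bis P4·P3 via (52.535,22.725): [(58.6497, 32.0039) (88, 6.3094) (88, 51) (77.2222, 51)]  |A|=758.2105
6. canonical 4-gon: [(58.6497, 32.0039) (88, 6.3094) (88, 51) (77.2222, 51)]
7. shoelace: 758.2105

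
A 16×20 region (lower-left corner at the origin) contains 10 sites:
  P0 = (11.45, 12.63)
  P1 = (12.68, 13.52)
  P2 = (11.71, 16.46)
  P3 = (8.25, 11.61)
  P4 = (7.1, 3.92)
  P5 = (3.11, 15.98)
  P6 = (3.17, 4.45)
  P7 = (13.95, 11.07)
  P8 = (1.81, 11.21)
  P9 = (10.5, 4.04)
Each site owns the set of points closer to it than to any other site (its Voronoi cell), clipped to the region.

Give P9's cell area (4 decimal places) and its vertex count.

Area of P9's cell: 52.1463 (5 vertices)

1. box [0,16]×[0,20]: [(0, 0) (16, 0) (16, 20) (0, 20)]
2. ⊥bis P9·P0 via (10.975,8.335): [(0, 9.5488) (0, 0) (16, 0) (16, 7.7793)]  |A|=138.6243
3. ⊥bis P9·P1 via (11.59,8.78): [(15.8879, 7.7917) (0, 9.5488) (0, 0) (16, 0) (16, 7.7659)]  |A|=138.6235
4. ⊥bis P9·P2 via (11.105,10.25): [(15.8879, 7.7917) (0, 9.5488) (0, 0) (16, 0) (16, 7.7659)]  |A|=138.6235
5. ⊥bis P9·P3 via (9.375,7.825): [(15.8879, 7.7917) (11.0594, 8.3257) (0, 5.0385) (0, 0) (16, 0) (16, 7.7659)]  |A|=113.683
6. ⊥bis P9·P4 via (8.8,3.98): [(15.8879, 7.7917) (11.0594, 8.3257) (8.6717, 7.616) (8.9405, 0) (16, 0) (16, 7.7659)]  |A|=57.7918
7. ⊥bis P9·P5 via (6.805,10.01): [(15.8879, 7.7917) (11.0594, 8.3257) (8.6717, 7.616) (8.9405, 0) (16, 0) (16, 7.7659)]  |A|=57.7918
8. ⊥bis P9·P6 via (6.835,4.245): [(15.8879, 7.7917) (11.0594, 8.3257) (8.6717, 7.616) (8.9405, 0) (16, 0) (16, 7.7659)]  |A|=57.7918
9. ⊥bis P9·P7 via (12.225,7.555): [(10.8073, 8.2507) (8.6717, 7.616) (8.9405, 0) (16, 0) (16, 5.7024)]  |A|=52.1463
10. ⊥bis P9·P8 via (6.155,7.625): [(10.8073, 8.2507) (8.6717, 7.616) (8.9405, 0) (16, 0) (16, 5.7024)]  |A|=52.1463
11. canonical 5-gon: [(10.8073, 8.2507) (8.6717, 7.616) (8.9405, 0) (16, 0) (16, 5.7024)]
12. shoelace: 52.1463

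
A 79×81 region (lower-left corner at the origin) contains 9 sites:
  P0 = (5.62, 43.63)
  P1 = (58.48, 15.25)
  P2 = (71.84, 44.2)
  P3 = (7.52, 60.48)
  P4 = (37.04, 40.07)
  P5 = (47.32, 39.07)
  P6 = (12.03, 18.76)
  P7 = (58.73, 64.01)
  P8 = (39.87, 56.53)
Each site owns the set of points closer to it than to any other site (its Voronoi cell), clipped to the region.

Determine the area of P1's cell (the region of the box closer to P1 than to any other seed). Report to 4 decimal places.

Area of P1's cell: 1141.9444

1. box [0,79]×[0,81]: [(0, 0) (79, 0) (79, 81) (0, 81)]
2. ⊥bis P1·P0 via (32.05,29.44): [(16.244, 0) (79, 0) (79, 81) (59.732, 81)]  |A|=3321.9718
3. ⊥bis P1·P2 via (65.16,29.725): [(38.7472, 41.9141) (16.244, 0) (79, 0) (79, 23.338)]  |A|=1784.8922
4. ⊥bis P1·P3 via (33,37.865): [(38.7472, 41.9141) (16.244, 0) (79, 0) (79, 23.338)]  |A|=1784.8922
5. ⊥bis P1·P4 via (47.76,27.66): [(55.377, 34.2397) (16.6803, 0.8128) (16.244, 0) (79, 0) (79, 23.338)]  |A|=1358.4643
6. ⊥bis P1·P5 via (52.9,27.16): [(61.7417, 31.3025) (40.4033, 21.3051) (16.6803, 0.8128) (16.244, 0) (79, 0) (79, 23.338)]  |A|=1295.3109
7. ⊥bis P1·P6 via (35.255,17.005): [(61.7417, 31.3025) (40.4033, 21.3051) (35.2431, 16.8477) (33.97, 0) (79, 0) (79, 23.338)]  |A|=1141.9444
8. ⊥bis P1·P7 via (58.605,39.63): [(61.7417, 31.3025) (40.4033, 21.3051) (35.2431, 16.8477) (33.97, 0) (79, 0) (79, 23.338)]  |A|=1141.9444
9. ⊥bis P1·P8 via (49.175,35.89): [(61.7417, 31.3025) (40.4033, 21.3051) (35.2431, 16.8477) (33.97, 0) (79, 0) (79, 23.338)]  |A|=1141.9444
10. canonical 6-gon: [(61.7417, 31.3025) (40.4033, 21.3051) (35.2431, 16.8477) (33.97, 0) (79, 0) (79, 23.338)]
11. shoelace: 1141.9444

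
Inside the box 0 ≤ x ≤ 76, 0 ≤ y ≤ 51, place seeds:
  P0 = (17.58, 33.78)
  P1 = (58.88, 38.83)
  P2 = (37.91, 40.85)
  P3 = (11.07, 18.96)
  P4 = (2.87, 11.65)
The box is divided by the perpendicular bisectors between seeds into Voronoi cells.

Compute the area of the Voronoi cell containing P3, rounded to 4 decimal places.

Area of P3's cell: 749.3685

1. box [0,76]×[0,51]: [(0, 0) (76, 0) (76, 51) (0, 51)]
2. ⊥bis P3·P0 via (14.325,26.37): [(0, 32.6626) (0, 0) (74.3562, 0)]  |A|=1214.3327
3. ⊥bis P3·P1 via (34.975,28.895): [(40.8706, 14.7093) (0, 32.6626) (0, 0) (46.9839, 0)]  |A|=1013.0189
4. ⊥bis P3·P2 via (24.49,29.905): [(45.0139, 4.74) (34.6572, 17.4386) (0, 32.6626) (0, 0) (46.9839, 0)]  |A|=987.7017
5. ⊥bis P3·P4 via (6.97,15.305): [(45.0139, 4.74) (34.6572, 17.4386) (0, 32.6626) (0, 23.1236) (20.6138, 0) (46.9839, 0)]  |A|=749.3685
6. canonical 6-gon: [(45.0139, 4.74) (34.6572, 17.4386) (0, 32.6626) (0, 23.1236) (20.6138, 0) (46.9839, 0)]
7. shoelace: 749.3685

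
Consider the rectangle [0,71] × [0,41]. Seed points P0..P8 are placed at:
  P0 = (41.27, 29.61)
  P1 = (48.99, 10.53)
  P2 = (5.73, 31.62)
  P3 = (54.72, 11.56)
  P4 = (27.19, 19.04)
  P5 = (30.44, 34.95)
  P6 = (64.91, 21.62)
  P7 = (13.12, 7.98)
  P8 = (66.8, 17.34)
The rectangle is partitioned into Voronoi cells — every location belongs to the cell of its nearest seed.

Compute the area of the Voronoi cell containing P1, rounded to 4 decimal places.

Area of P1's cell: 316.0814

1. box [0,71]×[0,41]: [(0, 0) (71, 0) (71, 41) (0, 41)]
2. ⊥bis P1·P0 via (45.13,20.07): [(0, 1.8099) (0, 0) (71, 0) (71, 30.5373)]  |A|=1148.3245
3. ⊥bis P1·P2 via (27.36,21.075): [(22.3831, 10.8663) (17.0856, 0) (71, 0) (71, 30.5373)]  |A|=1035.2408
4. ⊥bis P1·P3 via (51.855,11.045): [(49.8867, 21.9946) (22.3831, 10.8663) (17.0856, 0) (53.8404, 0)]  |A|=524.1601
5. ⊥bis P1·P4 via (38.09,14.785): [(49.8867, 21.9946) (39.2196, 17.6786) (32.3184, 0) (53.8404, 0)]  |A|=316.0814
6. ⊥bis P1·P5 via (39.715,22.74): [(49.8867, 21.9946) (39.2196, 17.6786) (32.3184, 0) (53.8404, 0)]  |A|=316.0814
7. ⊥bis P1·P6 via (56.95,16.075): [(49.8867, 21.9946) (39.2196, 17.6786) (32.3184, 0) (53.8404, 0)]  |A|=316.0814
8. ⊥bis P1·P7 via (31.055,9.255): [(49.8867, 21.9946) (39.2196, 17.6786) (32.3184, 0) (53.8404, 0)]  |A|=316.0814
9. ⊥bis P1·P8 via (57.895,13.935): [(49.8867, 21.9946) (39.2196, 17.6786) (32.3184, 0) (53.8404, 0)]  |A|=316.0814
10. canonical 4-gon: [(49.8867, 21.9946) (39.2196, 17.6786) (32.3184, 0) (53.8404, 0)]
11. shoelace: 316.0814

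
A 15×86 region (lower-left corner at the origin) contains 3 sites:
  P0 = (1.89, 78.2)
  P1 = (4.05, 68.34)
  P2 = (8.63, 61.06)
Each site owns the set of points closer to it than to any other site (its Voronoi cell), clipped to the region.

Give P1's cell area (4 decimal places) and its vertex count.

Area of P1's cell: 132.4889 (4 vertices)

1. box [0,15]×[0,86]: [(0, 0) (15, 0) (15, 86) (0, 86)]
2. ⊥bis P1·P0 via (2.97,73.27): [(0, 72.6194) (0, 0) (15, 0) (15, 75.9054)]  |A|=1113.9356
3. ⊥bis P1·P2 via (6.34,64.7): [(0, 72.6194) (0, 60.7114) (15, 70.1482) (15, 75.9054)]  |A|=132.4889
4. canonical 4-gon: [(0, 72.6194) (0, 60.7114) (15, 70.1482) (15, 75.9054)]
5. shoelace: 132.4889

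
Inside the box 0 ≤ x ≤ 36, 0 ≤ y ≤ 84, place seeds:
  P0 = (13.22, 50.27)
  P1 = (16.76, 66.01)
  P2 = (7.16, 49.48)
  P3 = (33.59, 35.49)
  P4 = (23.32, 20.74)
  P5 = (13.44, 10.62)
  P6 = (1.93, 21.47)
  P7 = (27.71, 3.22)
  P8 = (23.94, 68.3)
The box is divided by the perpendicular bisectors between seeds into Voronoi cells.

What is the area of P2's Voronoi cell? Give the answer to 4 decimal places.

1. box [0,36]×[0,84]: [(0, 0) (36, 0) (36, 84) (0, 84)]
2. ⊥bis P2·P0 via (10.19,49.875): [(0, 0) (16.6919, 0) (5.7414, 84) (0, 84)]  |A|=942.1951
3. ⊥bis P2·P1 via (11.96,57.745): [(0, 64.6909) (0, 0) (16.6919, 0) (8.935, 59.5018)]  |A|=785.6051
4. ⊥bis P2·P3 via (20.375,42.485): [(0, 64.6909) (0, 3.9924) (12.9757, 28.5062) (8.935, 59.5018)]  |A|=521.7922
5. ⊥bis P2·P4 via (15.24,35.11): [(0, 64.6909) (0, 26.5408) (12.3282, 33.4728) (8.935, 59.5018)]  |A|=342.6429
6. ⊥bis P2·P5 via (10.3,30.05): [(0, 64.6909) (0, 28.3855) (4.6038, 29.1295) (12.3282, 33.4728) (8.935, 59.5018)]  |A|=338.3967
7. ⊥bis P2·P6 via (4.545,35.475): [(0, 64.6909) (0, 36.3236) (12.2549, 34.0354) (8.935, 59.5018)]  |A|=278.9767
8. ⊥bis P2·P7 via (17.435,26.35): [(0, 64.6909) (0, 36.3236) (12.2549, 34.0354) (8.935, 59.5018)]  |A|=278.9767
9. ⊥bis P2·P8 via (15.55,58.89): [(0, 64.6909) (0, 36.3236) (12.2549, 34.0354) (8.935, 59.5018)]  |A|=278.9767
10. canonical 4-gon: [(0, 64.6909) (0, 36.3236) (12.2549, 34.0354) (8.935, 59.5018)]
11. shoelace: 278.9767

Area of P2's cell: 278.9767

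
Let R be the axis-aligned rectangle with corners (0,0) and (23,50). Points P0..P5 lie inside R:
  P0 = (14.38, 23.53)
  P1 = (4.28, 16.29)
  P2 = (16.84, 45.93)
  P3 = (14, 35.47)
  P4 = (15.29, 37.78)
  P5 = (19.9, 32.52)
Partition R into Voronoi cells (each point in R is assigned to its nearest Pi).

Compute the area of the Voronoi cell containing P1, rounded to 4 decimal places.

1. box [0,23]×[0,50]: [(0, 0) (23, 0) (23, 50) (0, 50)]
2. ⊥bis P1·P0 via (9.33,19.91): [(0, 32.9256) (0, 0) (23, 0) (23, 0.84)]  |A|=388.3042
3. ⊥bis P1·P2 via (10.56,31.11): [(0, 32.9256) (0, 0) (23, 0) (23, 0.84)]  |A|=388.3042
4. ⊥bis P1·P3 via (9.14,25.88): [(2.7173, 29.1349) (0, 30.5119) (0, 0) (23, 0) (23, 0.84)]  |A|=385.0248
5. ⊥bis P1·P4 via (9.785,27.035): [(2.7173, 29.1349) (0, 30.5119) (0, 0) (23, 0) (23, 0.84)]  |A|=385.0248
6. ⊥bis P1·P5 via (12.09,24.405): [(2.7173, 29.1349) (0, 30.5119) (0, 0) (23, 0) (23, 0.84)]  |A|=385.0248
7. canonical 5-gon: [(2.7173, 29.1349) (0, 30.5119) (0, 0) (23, 0) (23, 0.84)]
8. shoelace: 385.0248

Area of P1's cell: 385.0248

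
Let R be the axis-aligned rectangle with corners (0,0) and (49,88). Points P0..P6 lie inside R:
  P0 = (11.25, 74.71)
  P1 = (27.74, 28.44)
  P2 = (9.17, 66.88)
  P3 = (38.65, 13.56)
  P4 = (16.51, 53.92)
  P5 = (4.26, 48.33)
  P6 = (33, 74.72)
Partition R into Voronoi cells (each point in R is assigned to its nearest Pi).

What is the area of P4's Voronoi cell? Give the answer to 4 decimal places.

Area of P4's cell: 504.2854

1. box [0,49]×[0,88]: [(0, 0) (49, 0) (49, 88) (0, 88)]
2. ⊥bis P4·P0 via (13.88,64.315): [(0, 60.8033) (0, 0) (49, 0) (49, 73.2006)]  |A|=3283.0944
3. ⊥bis P4·P1 via (22.125,41.18): [(0, 60.8033) (0, 31.4287) (49, 53.0248) (49, 73.2006)]  |A|=1213.9835
4. ⊥bis P4·P2 via (12.84,60.4): [(24.4942, 67.0005) (0, 53.128) (0, 31.4287) (49, 53.0248) (49, 73.2006)]  |A|=1119.9831
5. ⊥bis P4·P3 via (27.58,33.74): [(24.4942, 67.0005) (0, 53.128) (0, 31.4287) (49, 53.0248) (49, 73.2006)]  |A|=1119.9831
6. ⊥bis P4·P5 via (10.385,51.125): [(24.4942, 67.0005) (7.526, 57.3903) (16.1291, 38.5374) (49, 53.0248) (49, 73.2006)]  |A|=855.7102
7. ⊥bis P4·P6 via (24.755,64.32): [(22.6742, 65.9697) (7.526, 57.3903) (16.1291, 38.5374) (42.5745, 50.1929)]  |A|=504.2854
8. canonical 4-gon: [(22.6742, 65.9697) (7.526, 57.3903) (16.1291, 38.5374) (42.5745, 50.1929)]
9. shoelace: 504.2854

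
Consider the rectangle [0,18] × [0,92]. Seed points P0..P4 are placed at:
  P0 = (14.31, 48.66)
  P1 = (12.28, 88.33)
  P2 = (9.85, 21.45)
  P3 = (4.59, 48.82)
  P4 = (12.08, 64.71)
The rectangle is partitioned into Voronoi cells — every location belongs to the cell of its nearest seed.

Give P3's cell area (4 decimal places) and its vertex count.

Area of P3's cell: 224.0409 (4 vertices)

1. box [0,18]×[0,92]: [(0, 0) (18, 0) (18, 92) (0, 92)]
2. ⊥bis P3·P0 via (9.45,48.74): [(0, 0) (8.6477, 0) (10.1621, 92) (0, 92)]  |A|=865.2505
3. ⊥bis P3·P1 via (8.435,68.575): [(0, 70.2167) (0, 0) (8.6477, 0) (9.7722, 68.3147)]  |A|=638.4691
4. ⊥bis P3·P2 via (7.22,35.135): [(0, 70.2167) (0, 33.7475) (9.2324, 35.5217) (9.7722, 68.3147)]  |A|=329.0933
5. ⊥bis P3·P4 via (8.335,56.765): [(0, 60.6938) (0, 33.7475) (9.2324, 35.5217) (9.5725, 56.1817)]  |A|=224.0409
6. canonical 4-gon: [(0, 60.6938) (0, 33.7475) (9.2324, 35.5217) (9.5725, 56.1817)]
7. shoelace: 224.0409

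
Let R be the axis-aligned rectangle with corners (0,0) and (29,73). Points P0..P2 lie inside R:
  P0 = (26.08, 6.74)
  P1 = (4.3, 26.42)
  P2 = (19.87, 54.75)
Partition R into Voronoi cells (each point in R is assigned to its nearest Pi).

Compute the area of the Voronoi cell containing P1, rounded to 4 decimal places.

1. box [0,29]×[0,73]: [(0, 0) (29, 0) (29, 73) (0, 73)]
2. ⊥bis P1·P0 via (15.19,16.58): [(0, 0) (0.2086, 0) (29, 31.8636) (29, 73) (0, 73)]  |A|=1658.3011
3. ⊥bis P1·P2 via (12.085,40.585): [(0, 47.2268) (0, 0) (0.2086, 0) (28.6528, 31.4794)]  |A|=679.8751
4. canonical 4-gon: [(0, 47.2268) (0, 0) (0.2086, 0) (28.6528, 31.4794)]
5. shoelace: 679.8751

Area of P1's cell: 679.8751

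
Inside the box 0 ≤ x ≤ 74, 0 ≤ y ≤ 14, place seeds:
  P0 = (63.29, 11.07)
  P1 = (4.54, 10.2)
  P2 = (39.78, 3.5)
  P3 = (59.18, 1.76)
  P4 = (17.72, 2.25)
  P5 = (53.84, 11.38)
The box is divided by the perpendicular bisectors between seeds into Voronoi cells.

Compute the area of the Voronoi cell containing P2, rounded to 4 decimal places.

Area of P2's cell: 257.2479

1. box [0,74]×[0,14]: [(0, 0) (74, 0) (74, 14) (0, 14)]
2. ⊥bis P2·P0 via (51.535,7.285): [(0, 0) (53.8807, 0) (49.3728, 14) (0, 14)]  |A|=722.7747
3. ⊥bis P2·P1 via (22.16,6.85): [(20.8576, 0) (53.8807, 0) (49.3728, 14) (23.5194, 14)]  |A|=412.1355
4. ⊥bis P2·P3 via (49.48,2.63): [(20.8576, 0) (49.2441, 0) (50.2543, 11.2626) (49.3728, 14) (23.5194, 14)]  |A|=386.0255
5. ⊥bis P2·P4 via (28.75,2.875): [(28.9129, 0) (49.2441, 0) (50.2543, 11.2626) (49.3728, 14) (28.1196, 14)]  |A|=297.4371
6. ⊥bis P2·P5 via (46.81,7.44): [(28.9129, 0) (49.2441, 0) (49.4836, 2.6697) (43.1334, 14) (28.1196, 14)]  |A|=257.2479
7. canonical 5-gon: [(28.9129, 0) (49.2441, 0) (49.4836, 2.6697) (43.1334, 14) (28.1196, 14)]
8. shoelace: 257.2479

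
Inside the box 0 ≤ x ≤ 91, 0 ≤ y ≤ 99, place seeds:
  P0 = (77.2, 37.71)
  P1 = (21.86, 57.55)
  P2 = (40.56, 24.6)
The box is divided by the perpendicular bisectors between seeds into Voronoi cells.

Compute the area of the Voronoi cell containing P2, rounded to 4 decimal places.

1. box [0,91]×[0,99]: [(0, 0) (91, 0) (91, 99) (0, 99)]
2. ⊥bis P2·P0 via (58.88,31.155): [(0, 0) (70.0274, 0) (34.6047, 99) (0, 99)]  |A|=5179.2894
3. ⊥bis P2·P1 via (31.21,41.075): [(0, 23.3625) (0, 0) (70.0274, 0) (51.2593, 52.4535)]  |A|=2435.3643
4. canonical 4-gon: [(0, 23.3625) (0, 0) (70.0274, 0) (51.2593, 52.4535)]
5. shoelace: 2435.3643

Area of P2's cell: 2435.3643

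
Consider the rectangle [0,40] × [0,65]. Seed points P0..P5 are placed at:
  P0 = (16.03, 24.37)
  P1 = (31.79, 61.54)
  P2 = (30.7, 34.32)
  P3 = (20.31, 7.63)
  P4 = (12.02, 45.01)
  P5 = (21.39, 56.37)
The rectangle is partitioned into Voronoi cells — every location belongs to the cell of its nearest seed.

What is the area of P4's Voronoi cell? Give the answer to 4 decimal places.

Area of P4's cell: 467.7704

1. box [0,40]×[0,65]: [(0, 0) (40, 0) (40, 65) (0, 65)]
2. ⊥bis P4·P0 via (14.025,34.69): [(0, 31.9652) (40, 39.7365) (40, 65) (0, 65)]  |A|=1165.9664
3. ⊥bis P4·P1 via (21.905,53.275): [(0, 31.9652) (34.1715, 38.6041) (12.1015, 65) (0, 65)]  |A|=724.1408
4. ⊥bis P4·P2 via (21.36,39.665): [(0, 31.9652) (19.0744, 35.671) (26.2053, 48.1318) (12.1015, 65) (0, 65)]  |A|=640.5372
5. ⊥bis P4·P3 via (16.165,26.32): [(0, 31.9652) (19.0744, 35.671) (26.2053, 48.1318) (12.1015, 65) (0, 65)]  |A|=640.5372
6. ⊥bis P4·P5 via (16.705,50.69): [(0, 64.4687) (0, 31.9652) (19.0744, 35.671) (24.1534, 44.5463)]  |A|=467.7704
7. canonical 4-gon: [(0, 64.4687) (0, 31.9652) (19.0744, 35.671) (24.1534, 44.5463)]
8. shoelace: 467.7704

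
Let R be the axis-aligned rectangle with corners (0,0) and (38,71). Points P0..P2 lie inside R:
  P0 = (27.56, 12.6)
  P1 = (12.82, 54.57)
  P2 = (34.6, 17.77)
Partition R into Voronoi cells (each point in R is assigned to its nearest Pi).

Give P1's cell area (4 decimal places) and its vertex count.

Area of P1's cell: 1390.0275 (5 vertices)

1. box [0,38]×[0,71]: [(0, 0) (38, 0) (38, 71) (0, 71)]
2. ⊥bis P1·P0 via (20.19,33.585): [(0, 26.4942) (38, 39.8399) (38, 71) (0, 71)]  |A|=1437.6514
3. ⊥bis P1·P2 via (23.71,36.17): [(0, 26.4942) (18.1052, 32.8528) (38, 44.6275) (38, 71) (0, 71)]  |A|=1390.0275
4. canonical 5-gon: [(0, 26.4942) (18.1052, 32.8528) (38, 44.6275) (38, 71) (0, 71)]
5. shoelace: 1390.0275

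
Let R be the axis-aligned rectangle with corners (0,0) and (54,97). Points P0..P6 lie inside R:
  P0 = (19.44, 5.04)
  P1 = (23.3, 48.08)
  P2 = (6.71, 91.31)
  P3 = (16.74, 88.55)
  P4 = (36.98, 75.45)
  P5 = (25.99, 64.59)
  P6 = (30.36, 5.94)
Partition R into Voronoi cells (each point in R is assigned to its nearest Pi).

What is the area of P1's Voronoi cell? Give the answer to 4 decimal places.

1. box [0,54]×[0,97]: [(0, 0) (54, 0) (54, 97) (0, 97)]
2. ⊥bis P1·P0 via (21.37,26.56): [(0, 28.4765) (54, 23.6336) (54, 97) (0, 97)]  |A|=3831.0257
3. ⊥bis P1·P2 via (15.005,69.695): [(0, 63.9367) (0, 28.4765) (54, 23.6336) (54, 84.6598)]  |A|=2605.1294
4. ⊥bis P1·P3 via (20.02,68.315): [(5.1121, 65.8985) (0, 63.9367) (0, 28.4765) (54, 23.6336) (54, 73.823)]  |A|=2340.2362
5. ⊥bis P1·P4 via (30.14,61.765): [(17.7662, 67.9497) (5.1121, 65.8985) (0, 63.9367) (0, 28.4765) (54, 23.6336) (54, 49.8394)]  |A|=1905.7264
6. ⊥bis P1·P5 via (24.645,56.335): [(48.9158, 52.3805) (0, 60.3504) (0, 28.4765) (54, 23.6336) (54, 49.8394)]  |A|=1610.0417
7. ⊥bis P1·P6 via (26.83,27.01): [(48.9158, 52.3805) (0, 60.3504) (0, 28.4765) (23.1768, 26.398) (54, 31.562) (54, 49.8394)]  |A|=1487.853
8. canonical 6-gon: [(48.9158, 52.3805) (0, 60.3504) (0, 28.4765) (23.1768, 26.398) (54, 31.562) (54, 49.8394)]
9. shoelace: 1487.853

Area of P1's cell: 1487.8530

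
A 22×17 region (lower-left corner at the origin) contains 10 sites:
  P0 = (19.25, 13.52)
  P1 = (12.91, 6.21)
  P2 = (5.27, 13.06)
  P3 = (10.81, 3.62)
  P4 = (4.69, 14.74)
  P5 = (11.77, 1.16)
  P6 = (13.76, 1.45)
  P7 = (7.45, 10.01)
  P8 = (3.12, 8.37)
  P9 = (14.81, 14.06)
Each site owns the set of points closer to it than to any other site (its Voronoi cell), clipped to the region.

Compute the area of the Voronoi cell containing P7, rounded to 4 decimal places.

1. box [0,22]×[0,17]: [(0, 0) (22, 0) (22, 17) (0, 17)]
2. ⊥bis P7·P0 via (13.35,11.765): [(0, 0) (16.8496, 0) (11.7928, 17) (0, 17)]  |A|=243.4604
3. ⊥bis P7·P1 via (10.18,8.11): [(0, 0) (4.5357, 0) (13.1625, 12.3954) (11.7928, 17) (0, 17)]  |A|=167.1426
4. ⊥bis P7·P2 via (6.36,11.535): [(0, 6.9892) (0, 0) (4.5357, 0) (13.1625, 12.3954) (12.1808, 15.6955)]  |A|=98.4804
5. ⊥bis P7·P3 via (9.13,6.815): [(0, 6.9892) (0, 2.0142) (9.3646, 6.9383) (13.1625, 12.3954) (12.1808, 15.6955)]  |A|=73.3141
6. ⊥bis P7·P4 via (6.07,12.375): [(0, 6.9892) (0, 2.0142) (9.3646, 6.9383) (13.1625, 12.3954) (12.1808, 15.6955)]  |A|=73.3141
7. ⊥bis P7·P5 via (9.61,5.585): [(0, 6.9892) (0, 2.0142) (9.3646, 6.9383) (13.1625, 12.3954) (12.1808, 15.6955)]  |A|=73.3141
8. ⊥bis P7·P6 via (10.605,5.73): [(0, 6.9892) (0, 2.0142) (9.3646, 6.9383) (13.1625, 12.3954) (12.1808, 15.6955)]  |A|=73.3141
9. ⊥bis P7·P8 via (5.285,9.19): [(4.8151, 10.4307) (6.6737, 5.5234) (9.3646, 6.9383) (13.1625, 12.3954) (12.1808, 15.6955)]  |A|=41.7006
10. ⊥bis P7·P9 via (11.13,12.035): [(9.981, 14.1231) (4.8151, 10.4307) (6.6737, 5.5234) (9.3646, 6.9383) (11.9167, 10.6054)]  |A|=33.3753
11. canonical 5-gon: [(9.981, 14.1231) (4.8151, 10.4307) (6.6737, 5.5234) (9.3646, 6.9383) (11.9167, 10.6054)]
12. shoelace: 33.3753

Area of P7's cell: 33.3753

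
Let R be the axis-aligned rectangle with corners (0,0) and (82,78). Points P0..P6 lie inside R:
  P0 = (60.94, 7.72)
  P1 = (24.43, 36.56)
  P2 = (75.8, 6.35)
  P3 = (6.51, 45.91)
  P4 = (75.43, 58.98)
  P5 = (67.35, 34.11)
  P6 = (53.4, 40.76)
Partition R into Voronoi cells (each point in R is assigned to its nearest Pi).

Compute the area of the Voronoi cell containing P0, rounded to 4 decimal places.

Area of P0's cell: 760.4106

1. box [0,82]×[0,78]: [(0, 0) (82, 0) (82, 78) (0, 78)]
2. ⊥bis P0·P1 via (42.685,22.14): [(25.1962, 0) (82, 0) (82, 71.9108)]  |A|=2042.4056
3. ⊥bis P0·P2 via (68.37,7.035): [(73.3405, 60.9483) (25.1962, 0) (67.7214, 0)]  |A|=1295.921
4. ⊥bis P0·P3 via (33.725,26.815): [(73.3405, 60.9483) (25.1962, 0) (67.7214, 0)]  |A|=1295.921
5. ⊥bis P0·P4 via (68.185,33.35): [(70.7298, 32.6307) (54.5783, 37.1963) (25.1962, 0) (67.7214, 0)]  |A|=1061.2753
6. ⊥bis P0·P5 via (64.145,20.915): [(69.5291, 19.6072) (45.3278, 25.4856) (25.1962, 0) (67.7214, 0)]  |A|=784.4646
7. ⊥bis P0·P6 via (57.17,24.24): [(69.5291, 19.6072) (53.7083, 23.45) (41.5233, 20.6693) (25.1962, 0) (67.7214, 0)]  |A|=760.4106
8. canonical 5-gon: [(69.5291, 19.6072) (53.7083, 23.45) (41.5233, 20.6693) (25.1962, 0) (67.7214, 0)]
9. shoelace: 760.4106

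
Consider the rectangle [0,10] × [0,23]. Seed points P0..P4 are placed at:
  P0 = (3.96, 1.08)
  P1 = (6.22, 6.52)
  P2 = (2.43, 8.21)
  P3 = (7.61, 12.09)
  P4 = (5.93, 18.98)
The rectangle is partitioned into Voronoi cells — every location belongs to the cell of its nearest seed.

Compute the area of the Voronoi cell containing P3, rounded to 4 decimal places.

1. box [0,10]×[0,23]: [(0, 0) (10, 0) (10, 23) (0, 23)]
2. ⊥bis P3·P0 via (5.785,6.585): [(0, 8.5028) (10, 5.1877) (10, 23) (0, 23)]  |A|=161.5476
3. ⊥bis P3·P1 via (6.915,9.305): [(0, 11.0306) (10, 8.5351) (10, 23) (0, 23)]  |A|=132.1711
4. ⊥bis P3·P2 via (5.02,10.15): [(0, 16.852) (5.3628, 9.6924) (10, 8.5351) (10, 23) (0, 23)]  |A|=116.5619
5. ⊥bis P3·P4 via (6.77,15.535): [(1.8796, 14.3426) (5.3628, 9.6924) (10, 8.5351) (10, 16.3226)]  |A|=40.3851
6. canonical 4-gon: [(1.8796, 14.3426) (5.3628, 9.6924) (10, 8.5351) (10, 16.3226)]
7. shoelace: 40.3851

Area of P3's cell: 40.3851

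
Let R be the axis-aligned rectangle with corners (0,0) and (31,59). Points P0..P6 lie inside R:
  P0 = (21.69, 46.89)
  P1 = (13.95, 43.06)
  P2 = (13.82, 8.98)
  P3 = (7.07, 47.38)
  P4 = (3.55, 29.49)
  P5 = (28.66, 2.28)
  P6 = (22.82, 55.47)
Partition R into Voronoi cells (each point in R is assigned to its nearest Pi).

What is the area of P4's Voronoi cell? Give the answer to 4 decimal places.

1. box [0,31]×[0,59]: [(0, 0) (31, 0) (31, 59) (0, 59)]
2. ⊥bis P4·P0 via (12.62,38.19): [(0, 51.3467) (0, 0) (31, 0) (31, 19.0283)]  |A|=1090.813
3. ⊥bis P4·P1 via (8.75,36.275): [(30.2961, 19.7621) (0, 42.981) (0, 0) (31, 0) (31, 19.0283)]  |A|=964.0881
4. ⊥bis P4·P2 via (8.685,19.235): [(22.172, 25.9884) (0, 42.981) (0, 14.8861)]  |A|=311.4599
5. ⊥bis P4·P3 via (5.31,38.435): [(22.172, 25.9884) (6.1463, 38.2704) (0, 39.4798) (0, 14.8861)]  |A|=300.7002
6. ⊥bis P4·P5 via (16.105,15.885): [(22.172, 25.9884) (6.1463, 38.2704) (0, 39.4798) (0, 14.8861)]  |A|=300.7002
7. ⊥bis P4·P6 via (13.185,42.48): [(22.172, 25.9884) (6.1463, 38.2704) (0, 39.4798) (0, 14.8861)]  |A|=300.7002
8. canonical 4-gon: [(22.172, 25.9884) (6.1463, 38.2704) (0, 39.4798) (0, 14.8861)]
9. shoelace: 300.7002

Area of P4's cell: 300.7002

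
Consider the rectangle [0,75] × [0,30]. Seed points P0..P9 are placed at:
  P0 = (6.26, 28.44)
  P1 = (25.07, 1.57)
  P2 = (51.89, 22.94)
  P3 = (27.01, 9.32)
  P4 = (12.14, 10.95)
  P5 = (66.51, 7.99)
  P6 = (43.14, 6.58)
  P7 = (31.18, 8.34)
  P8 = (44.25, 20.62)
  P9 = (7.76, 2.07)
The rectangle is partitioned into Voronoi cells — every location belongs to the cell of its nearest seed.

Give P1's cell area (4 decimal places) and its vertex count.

1. box [0,75]×[0,30]: [(0, 0) (75, 0) (75, 30) (0, 30)]
2. ⊥bis P1·P0 via (15.665,15.005): [(0, 4.0389) (0, 0) (75, 0) (75, 30) (37.0853, 30)]  |A|=1768.6129
3. ⊥bis P1·P2 via (38.48,12.255): [(28.9042, 24.2729) (0, 4.0389) (0, 0) (48.2447, 0)]  |A|=643.8909
4. ⊥bis P1·P3 via (26.04,5.445): [(8.3384, 9.8761) (0, 4.0389) (0, 0) (47.7919, 0)]  |A|=252.8382
5. ⊥bis P1·P4 via (18.605,6.26): [(19.2473, 7.1454) (14.0637, 0) (47.7919, 0)]  |A|=120.5003
6. ⊥bis P1·P5 via (45.79,4.78): [(46.4796, 0.3285) (19.2473, 7.1454) (14.0637, 0) (46.5305, 0)]  |A|=120.2931
7. ⊥bis P1·P6 via (34.105,4.075): [(34.2983, 3.3778) (19.2473, 7.1454) (14.0637, 0) (35.2348, 0)]  |A|=99.2928
8. ⊥bis P1·P7 via (28.125,4.955): [(28.1739, 4.9108) (19.2473, 7.1454) (14.0637, 0) (33.6152, 0)]  |A|=85.6907
9. ⊥bis P1·P8 via (34.66,11.095): [(28.1739, 4.9108) (19.2473, 7.1454) (14.0637, 0) (33.6152, 0)]  |A|=85.6907
10. ⊥bis P1·P9 via (16.415,1.82): [(28.1739, 4.9108) (19.2473, 7.1454) (16.4578, 3.3001) (16.3624, 0) (33.6152, 0)]  |A|=81.8977
11. canonical 5-gon: [(28.1739, 4.9108) (19.2473, 7.1454) (16.4578, 3.3001) (16.3624, 0) (33.6152, 0)]
12. shoelace: 81.8977

Area of P1's cell: 81.8977 (5 vertices)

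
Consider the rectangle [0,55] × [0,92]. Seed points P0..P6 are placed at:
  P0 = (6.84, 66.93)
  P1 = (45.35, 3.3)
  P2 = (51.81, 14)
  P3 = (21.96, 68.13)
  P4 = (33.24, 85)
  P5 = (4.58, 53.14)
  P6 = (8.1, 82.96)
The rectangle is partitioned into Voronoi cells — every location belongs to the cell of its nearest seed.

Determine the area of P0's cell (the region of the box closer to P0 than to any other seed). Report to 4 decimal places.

1. box [0,55]×[0,92]: [(0, 0) (55, 0) (55, 92) (0, 92)]
2. ⊥bis P0·P1 via (26.095,35.115): [(0, 19.3218) (55, 52.6088) (55, 92) (0, 92)]  |A|=3081.9068
3. ⊥bis P0·P2 via (29.325,40.465): [(0, 19.3218) (15.433, 28.6621) (55, 62.2788) (55, 92) (0, 92)]  |A|=2890.6003
4. ⊥bis P0·P3 via (14.4,67.53): [(0, 19.3218) (15.433, 28.6621) (17.3551, 30.2953) (12.4579, 92) (0, 92)]  |A|=1018.6516
5. ⊥bis P0·P4 via (20.04,75.965): [(0, 19.3218) (15.433, 28.6621) (17.3551, 30.2953) (12.903, 86.392) (9.0645, 92) (0, 92)]  |A|=1009.1366
6. ⊥bis P0·P5 via (5.71,60.035): [(0, 60.9708) (15.1172, 58.4933) (12.903, 86.392) (9.0645, 92) (0, 92)]  |A|=433.7346
7. ⊥bis P0·P6 via (7.47,74.945): [(0, 75.5322) (0, 60.9708) (15.1172, 58.4933) (13.8513, 74.4434)]  |A|=219.8396
8. canonical 4-gon: [(0, 75.5322) (0, 60.9708) (15.1172, 58.4933) (13.8513, 74.4434)]
9. shoelace: 219.8396

Area of P0's cell: 219.8396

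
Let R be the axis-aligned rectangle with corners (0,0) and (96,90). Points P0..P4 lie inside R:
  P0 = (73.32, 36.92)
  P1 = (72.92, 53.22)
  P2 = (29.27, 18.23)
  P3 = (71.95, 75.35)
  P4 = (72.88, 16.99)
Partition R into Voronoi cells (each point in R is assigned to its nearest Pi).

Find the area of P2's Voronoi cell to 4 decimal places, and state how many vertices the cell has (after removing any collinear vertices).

1. box [0,96]×[0,90]: [(0, 0) (96, 0) (96, 90) (0, 90)]
2. ⊥bis P2·P0 via (51.295,27.575): [(0, 0) (62.9948, 0) (24.8087, 90) (0, 90)]  |A|=3951.1563
3. ⊥bis P2·P1 via (51.095,35.725): [(0, 0) (62.9948, 0) (44.1734, 44.3597) (7.588, 90) (0, 90)]  |A|=3558.177
4. ⊥bis P2·P3 via (50.61,46.79): [(0, 84.6057) (0, 0) (62.9948, 0) (44.1734, 44.3597) (29.7026, 62.412)]  |A|=3373.3965
5. ⊥bis P2·P4 via (51.075,17.61): [(0, 84.6057) (0, 0) (50.5743, 0) (51.3544, 27.4351) (44.1734, 44.3597) (29.7026, 62.412)]  |A|=3203.0174
6. canonical 6-gon: [(0, 84.6057) (0, 0) (50.5743, 0) (51.3544, 27.4351) (44.1734, 44.3597) (29.7026, 62.412)]
7. shoelace: 3203.0174

Area of P2's cell: 3203.0174 (6 vertices)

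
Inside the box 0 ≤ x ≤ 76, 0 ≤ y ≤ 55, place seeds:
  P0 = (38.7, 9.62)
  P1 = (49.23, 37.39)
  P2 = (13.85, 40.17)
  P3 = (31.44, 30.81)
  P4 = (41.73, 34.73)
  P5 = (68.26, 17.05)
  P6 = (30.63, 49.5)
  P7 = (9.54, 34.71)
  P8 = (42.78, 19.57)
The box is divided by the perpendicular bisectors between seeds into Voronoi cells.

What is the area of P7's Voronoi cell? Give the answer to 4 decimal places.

1. box [0,76]×[0,55]: [(0, 0) (76, 0) (76, 55) (0, 55)]
2. ⊥bis P7·P0 via (24.12,22.165): [(0, 0) (5.0487, 0) (52.3721, 55) (0, 55)]  |A|=1579.0703
3. ⊥bis P7·P1 via (29.385,36.05): [(0, 0) (5.0487, 0) (29.8712, 28.8492) (28.1054, 55) (0, 55)]  |A|=1261.774
4. ⊥bis P7·P2 via (11.695,37.44): [(0, 46.6718) (0, 0) (5.0487, 0) (26.9213, 25.4207)]  |A|=692.4026
5. ⊥bis P7·P3 via (20.49,32.76): [(20.1367, 30.7763) (0, 46.6718) (0, 0) (5.0487, 0) (17.1634, 14.0799)]  |A|=627.8021
6. ⊥bis P7·P4 via (25.635,34.72): [(20.1367, 30.7763) (0, 46.6718) (0, 0) (5.0487, 0) (17.1634, 14.0799)]  |A|=627.8021
7. ⊥bis P7·P5 via (38.9,25.88): [(20.1367, 30.7763) (0, 46.6718) (0, 0) (5.0487, 0) (17.1634, 14.0799)]  |A|=627.8021
8. ⊥bis P7·P6 via (20.085,42.105): [(20.1367, 30.7763) (0, 46.6718) (0, 0) (5.0487, 0) (17.1634, 14.0799)]  |A|=627.8021
9. ⊥bis P7·P8 via (26.16,27.14): [(20.1367, 30.7763) (0, 46.6718) (0, 0) (5.0487, 0) (17.1634, 14.0799)]  |A|=627.8021
10. canonical 5-gon: [(20.1367, 30.7763) (0, 46.6718) (0, 0) (5.0487, 0) (17.1634, 14.0799)]
11. shoelace: 627.8021

Area of P7's cell: 627.8021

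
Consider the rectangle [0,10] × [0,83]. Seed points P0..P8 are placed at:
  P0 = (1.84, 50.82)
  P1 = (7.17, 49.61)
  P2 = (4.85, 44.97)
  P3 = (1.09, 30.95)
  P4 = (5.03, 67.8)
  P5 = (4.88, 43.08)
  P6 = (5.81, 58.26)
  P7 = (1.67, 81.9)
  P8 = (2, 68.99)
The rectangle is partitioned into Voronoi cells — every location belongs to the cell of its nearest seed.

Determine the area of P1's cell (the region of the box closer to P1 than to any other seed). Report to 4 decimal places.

1. box [0,10]×[0,83]: [(0, 0) (10, 0) (10, 83) (0, 83)]
2. ⊥bis P1·P0 via (4.505,50.215): [(0, 30.3707) (0, 0) (10, 0) (10, 74.4202)]  |A|=523.9545
3. ⊥bis P1·P2 via (6.01,47.29): [(4.0621, 48.264) (10, 45.295) (10, 74.4202)]  |A|=86.4717
4. ⊥bis P1·P3 via (4.13,40.28): [(4.0621, 48.264) (10, 45.295) (10, 74.4202)]  |A|=86.4717
5. ⊥bis P1·P4 via (6.1,58.705): [(6.4415, 58.7452) (4.0621, 48.264) (10, 45.295) (10, 59.1638)]  |A|=59.3266
6. ⊥bis P1·P5 via (6.025,46.345): [(6.4415, 58.7452) (4.0621, 48.264) (10, 45.295) (10, 59.1638)]  |A|=59.3266
7. ⊥bis P1·P6 via (6.49,53.935): [(5.3073, 53.749) (4.0621, 48.264) (10, 45.295) (10, 54.4869)]  |A|=39.7009
8. ⊥bis P1·P7 via (4.42,65.755): [(5.3073, 53.749) (4.0621, 48.264) (10, 45.295) (10, 54.4869)]  |A|=39.7009
9. ⊥bis P1·P8 via (4.585,59.3): [(5.3073, 53.749) (4.0621, 48.264) (10, 45.295) (10, 54.4869)]  |A|=39.7009
10. canonical 4-gon: [(5.3073, 53.749) (4.0621, 48.264) (10, 45.295) (10, 54.4869)]
11. shoelace: 39.7009

Area of P1's cell: 39.7009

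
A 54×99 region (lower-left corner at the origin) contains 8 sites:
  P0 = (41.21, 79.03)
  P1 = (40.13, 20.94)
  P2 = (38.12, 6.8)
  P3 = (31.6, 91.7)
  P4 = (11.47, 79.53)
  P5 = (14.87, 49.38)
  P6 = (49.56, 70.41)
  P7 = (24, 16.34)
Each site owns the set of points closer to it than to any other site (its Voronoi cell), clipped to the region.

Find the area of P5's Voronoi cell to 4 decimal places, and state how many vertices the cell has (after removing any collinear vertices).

Area of P5's cell: 1115.3045 (6 vertices)

1. box [0,54]×[0,99]: [(0, 0) (54, 0) (54, 99) (0, 99)]
2. ⊥bis P5·P0 via (28.04,64.205): [(0, 89.1147) (0, 0) (54, 0) (54, 41.1431)]  |A|=3516.9605
3. ⊥bis P5·P1 via (27.5,35.16): [(44.1191, 49.9209) (0, 89.1147) (0, 10.7349)]  |A|=1729.0252
4. ⊥bis P5·P2 via (26.495,28.09): [(8.4407, 18.2318) (44.1191, 49.9209) (0, 89.1147) (0, 13.6229)]  |A|=1716.8368
5. ⊥bis P5·P3 via (23.235,70.54): [(8.4407, 18.2318) (44.1191, 49.9209) (19.0439, 72.1968) (0, 79.7253) (0, 13.6229)]  |A|=1627.4312
6. ⊥bis P5·P4 via (13.17,64.455): [(8.4407, 18.2318) (44.1191, 49.9209) (26.1153, 65.9148) (0, 62.9698) (0, 13.6229)]  |A|=1375.4458
7. ⊥bis P5·P6 via (32.215,59.895): [(8.4407, 18.2318) (40.3117, 46.5391) (31.4253, 61.1976) (26.1153, 65.9148) (0, 62.9698) (0, 13.6229)]  |A|=1332.5145
8. ⊥bis P5·P7 via (19.435,32.86): [(27.3833, 35.0564) (40.3117, 46.5391) (31.4253, 61.1976) (26.1153, 65.9148) (0, 62.9698) (0, 27.4895)]  |A|=1115.3045
9. canonical 6-gon: [(27.3833, 35.0564) (40.3117, 46.5391) (31.4253, 61.1976) (26.1153, 65.9148) (0, 62.9698) (0, 27.4895)]
10. shoelace: 1115.3045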